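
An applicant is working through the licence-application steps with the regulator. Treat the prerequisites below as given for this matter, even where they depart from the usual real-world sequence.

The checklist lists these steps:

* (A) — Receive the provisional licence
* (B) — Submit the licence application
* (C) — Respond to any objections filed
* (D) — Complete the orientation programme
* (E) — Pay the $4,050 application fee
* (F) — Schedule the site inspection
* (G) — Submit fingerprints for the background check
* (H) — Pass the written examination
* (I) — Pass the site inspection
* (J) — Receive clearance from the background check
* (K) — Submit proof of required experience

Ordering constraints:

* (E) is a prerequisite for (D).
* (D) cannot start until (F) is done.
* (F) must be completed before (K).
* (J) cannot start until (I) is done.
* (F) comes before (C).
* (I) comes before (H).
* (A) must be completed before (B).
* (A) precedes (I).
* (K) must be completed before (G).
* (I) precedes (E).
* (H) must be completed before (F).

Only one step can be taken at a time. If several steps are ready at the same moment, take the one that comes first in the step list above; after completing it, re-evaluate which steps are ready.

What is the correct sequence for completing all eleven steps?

(A) (B) (I) (E) (H) (F) (C) (D) (J) (K) (G)

Only (A) has no prerequisites, so it is first.
(B) and (I) are both available; (B) is listed earlier → (B).
(I) is the only step now ready → (I).
Now (E), (H) and (J) have their prerequisites met. (E) is listed earlier, so (E) next.
Ready: (H) and (J). (H) is listed earlier → (H).
Ready: (F) and (J). (F) is listed earlier → (F).
Ready: (C), (D), (J) and (K). (C) is listed earlier → (C).
Now (D), (J) and (K) have their prerequisites met. (D) is listed earlier, so (D) next.
Now (J) and (K) have their prerequisites met. (J) is listed earlier, so (J) next.
(K) is the only step now ready → (K).
That leaves (G) as the only ready step → (G).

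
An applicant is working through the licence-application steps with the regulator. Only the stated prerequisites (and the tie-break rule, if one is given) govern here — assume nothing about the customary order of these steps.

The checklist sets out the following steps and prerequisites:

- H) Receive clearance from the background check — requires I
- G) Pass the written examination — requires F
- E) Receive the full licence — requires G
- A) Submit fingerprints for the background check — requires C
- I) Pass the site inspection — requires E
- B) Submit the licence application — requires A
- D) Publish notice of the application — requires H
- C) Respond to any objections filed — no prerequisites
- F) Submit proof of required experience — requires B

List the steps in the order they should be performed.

C is the only step with nothing outstanding, so it goes first.
A needed C, now all done → A.
B is the only step now ready → B.
F is the only step now ready → F.
G needed F, now all done → G.
E is the only step now ready → E.
That leaves I as the only ready step → I.
That leaves H as the only ready step → H.
That leaves D as the only ready step → D.

C, A, B, F, G, E, I, H, D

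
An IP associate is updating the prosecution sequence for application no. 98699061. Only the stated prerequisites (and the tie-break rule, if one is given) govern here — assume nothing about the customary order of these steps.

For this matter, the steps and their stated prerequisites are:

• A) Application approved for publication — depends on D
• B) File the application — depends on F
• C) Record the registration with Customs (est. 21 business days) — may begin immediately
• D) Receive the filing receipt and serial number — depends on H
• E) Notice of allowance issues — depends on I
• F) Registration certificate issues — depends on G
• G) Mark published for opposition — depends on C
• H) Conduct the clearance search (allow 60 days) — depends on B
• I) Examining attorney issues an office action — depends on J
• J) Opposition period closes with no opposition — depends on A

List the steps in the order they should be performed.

Only C has no prerequisites, so it is first.
G is the only step now ready → G.
Next only F has its prerequisites met → F.
That leaves B as the only ready step → B.
Next only H has its prerequisites met → H.
D needed H, now all done → D.
Next only A has its prerequisites met → A.
J needed A, now all done → J.
I is the only step now ready → I.
E needed I, now all done → E.

C, G, F, B, H, D, A, J, I, E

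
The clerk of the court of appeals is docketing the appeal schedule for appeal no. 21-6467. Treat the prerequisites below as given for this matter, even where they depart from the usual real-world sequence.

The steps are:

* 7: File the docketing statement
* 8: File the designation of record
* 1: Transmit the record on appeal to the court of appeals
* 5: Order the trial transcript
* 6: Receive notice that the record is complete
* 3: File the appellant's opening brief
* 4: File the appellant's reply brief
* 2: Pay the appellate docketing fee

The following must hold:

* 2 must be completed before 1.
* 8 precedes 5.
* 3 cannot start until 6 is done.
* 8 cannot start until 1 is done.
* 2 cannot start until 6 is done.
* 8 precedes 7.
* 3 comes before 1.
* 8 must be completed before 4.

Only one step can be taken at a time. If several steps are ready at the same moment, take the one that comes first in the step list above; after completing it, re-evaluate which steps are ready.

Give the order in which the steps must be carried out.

Only 6 has no prerequisites, so it is first.
Now 3 and 2 have their prerequisites met. 3 is listed earlier, so 3 next.
2 is the only step now ready → 2.
1 is the only step now ready → 1.
8 is the only step now ready → 8.
7, 5 and 4 are all available; 7 is listed earlier → 7.
Now 5 and 4 have their prerequisites met. 5 is listed earlier, so 5 next.
4 needed 8, now all done → 4.

6, 3, 2, 1, 8, 7, 5, 4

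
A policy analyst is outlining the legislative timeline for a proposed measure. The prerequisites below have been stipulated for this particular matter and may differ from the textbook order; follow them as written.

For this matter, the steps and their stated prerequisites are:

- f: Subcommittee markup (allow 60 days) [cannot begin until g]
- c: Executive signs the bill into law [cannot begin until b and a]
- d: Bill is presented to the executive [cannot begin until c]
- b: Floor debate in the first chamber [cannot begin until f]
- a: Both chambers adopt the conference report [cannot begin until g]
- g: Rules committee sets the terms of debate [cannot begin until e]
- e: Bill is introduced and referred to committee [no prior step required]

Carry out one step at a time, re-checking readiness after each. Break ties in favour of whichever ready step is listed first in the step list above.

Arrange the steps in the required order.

e, g, f, b, a, c, d

e has no prerequisites → e first.
g needed e, now all done → g.
Now f and a have their prerequisites met. f is listed earlier, so f next.
b now also ready, so the ready set is {b, a}; b is listed earlier → b.
Next only a has its prerequisites met → a.
c needed b and a, now all done → c.
That leaves d as the only ready step → d.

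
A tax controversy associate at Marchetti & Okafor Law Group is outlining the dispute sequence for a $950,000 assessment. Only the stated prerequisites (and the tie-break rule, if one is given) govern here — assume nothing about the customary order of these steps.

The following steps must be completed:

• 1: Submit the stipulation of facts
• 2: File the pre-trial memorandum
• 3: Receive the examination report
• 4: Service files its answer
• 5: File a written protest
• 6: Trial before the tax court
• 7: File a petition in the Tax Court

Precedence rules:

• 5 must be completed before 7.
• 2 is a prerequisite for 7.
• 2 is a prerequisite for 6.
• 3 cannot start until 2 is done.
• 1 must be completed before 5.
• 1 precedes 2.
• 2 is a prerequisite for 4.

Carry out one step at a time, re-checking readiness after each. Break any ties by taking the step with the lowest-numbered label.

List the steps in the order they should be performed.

1, 2, 3, 4, 5, 6, 7

1 has no prerequisites → 1 first.
Ready: 2 and 5. 2 has the earlier label → 2.
Now 3, 4, 5 and 6 have their prerequisites met. 3 has the earlier label, so 3 next.
4, 5 and 6 are all available; 4 has the earlier label → 4.
5 and 6 are both available; 5 has the earlier label → 5.
7 now also ready, so the ready set is {6, 7}; 6 has the earlier label → 6.
That leaves 7 as the only ready step → 7.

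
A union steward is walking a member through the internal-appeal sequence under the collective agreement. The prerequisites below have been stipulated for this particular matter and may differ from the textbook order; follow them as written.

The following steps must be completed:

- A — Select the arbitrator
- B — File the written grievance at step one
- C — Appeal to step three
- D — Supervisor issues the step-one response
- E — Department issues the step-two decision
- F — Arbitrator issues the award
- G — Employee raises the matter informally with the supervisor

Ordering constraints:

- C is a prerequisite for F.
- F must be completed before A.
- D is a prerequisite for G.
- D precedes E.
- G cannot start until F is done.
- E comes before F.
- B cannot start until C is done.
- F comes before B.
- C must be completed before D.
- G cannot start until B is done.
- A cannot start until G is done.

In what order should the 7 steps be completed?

C, D, E, F, B, G, A

C has no prerequisites → C first.
D needed C, now all done → D.
E needed D, now all done → E.
F needed C and E, now all done → F.
B needed C and F, now all done → B.
G needed B, D and F, now all done → G.
Next only A has its prerequisites met → A.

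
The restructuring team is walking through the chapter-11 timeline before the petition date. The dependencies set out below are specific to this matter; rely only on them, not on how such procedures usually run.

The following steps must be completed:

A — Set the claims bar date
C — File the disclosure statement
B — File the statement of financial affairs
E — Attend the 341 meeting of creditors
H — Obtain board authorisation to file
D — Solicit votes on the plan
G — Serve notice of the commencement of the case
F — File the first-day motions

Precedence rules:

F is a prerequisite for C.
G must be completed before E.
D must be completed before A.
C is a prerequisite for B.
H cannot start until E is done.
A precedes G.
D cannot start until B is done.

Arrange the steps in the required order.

F is the only step with nothing outstanding, so it goes first.
That leaves C as the only ready step → C.
Next only B has its prerequisites met → B.
Next only D has its prerequisites met → D.
A needed D, now all done → A.
Next only G has its prerequisites met → G.
That leaves E as the only ready step → E.
That leaves H as the only ready step → H.

F, C, B, D, A, G, E, H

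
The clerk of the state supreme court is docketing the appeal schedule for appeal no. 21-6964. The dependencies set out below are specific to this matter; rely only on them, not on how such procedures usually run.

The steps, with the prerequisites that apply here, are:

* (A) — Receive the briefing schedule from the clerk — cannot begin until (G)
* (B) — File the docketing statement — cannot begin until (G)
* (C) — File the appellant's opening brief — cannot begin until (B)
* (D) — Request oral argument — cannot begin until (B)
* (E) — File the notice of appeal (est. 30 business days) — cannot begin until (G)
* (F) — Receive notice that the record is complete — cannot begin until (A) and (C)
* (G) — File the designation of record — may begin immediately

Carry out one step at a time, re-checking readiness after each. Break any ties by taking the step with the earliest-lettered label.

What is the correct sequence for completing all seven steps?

(G), (A), (B), (C), (D), (E), (F)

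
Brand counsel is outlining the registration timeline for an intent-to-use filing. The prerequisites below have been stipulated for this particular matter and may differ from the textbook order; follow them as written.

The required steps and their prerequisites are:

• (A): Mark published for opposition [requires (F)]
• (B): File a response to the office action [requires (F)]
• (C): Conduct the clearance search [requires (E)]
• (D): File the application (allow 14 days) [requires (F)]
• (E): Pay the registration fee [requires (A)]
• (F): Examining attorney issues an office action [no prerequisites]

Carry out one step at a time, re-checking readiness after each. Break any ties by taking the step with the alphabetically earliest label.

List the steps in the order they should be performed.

(F) → (A) → (B) → (D) → (E) → (C)

(F) is the only step with nothing outstanding, so it goes first.
(A), (B) and (D) are all available; (A) has the earlier label → (A).
Ready: (B), (D) and (E). (B) has the earlier label → (B).
(D) and (E) are both available; (D) has the earlier label → (D).
That leaves (E) as the only ready step → (E).
That leaves (C) as the only ready step → (C).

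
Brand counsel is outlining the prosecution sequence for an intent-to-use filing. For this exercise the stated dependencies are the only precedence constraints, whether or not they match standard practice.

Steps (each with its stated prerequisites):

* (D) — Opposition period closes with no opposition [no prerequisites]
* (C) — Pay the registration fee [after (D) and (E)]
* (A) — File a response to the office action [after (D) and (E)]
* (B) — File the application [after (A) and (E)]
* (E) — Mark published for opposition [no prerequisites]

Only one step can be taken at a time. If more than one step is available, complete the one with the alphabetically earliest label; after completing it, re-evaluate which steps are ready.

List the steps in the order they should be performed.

Nothing is required for (D) and (E). (D) has the earlier label → (D) first.
That leaves (E) as the only ready step → (E).
Now (A) and (C) have their prerequisites met. (A) has the earlier label, so (A) next.
Now (B) and (C) have their prerequisites met. (B) has the earlier label, so (B) next.
(C) needed (D) and (E), now all done → (C).

(D), (E), (A), (B), (C)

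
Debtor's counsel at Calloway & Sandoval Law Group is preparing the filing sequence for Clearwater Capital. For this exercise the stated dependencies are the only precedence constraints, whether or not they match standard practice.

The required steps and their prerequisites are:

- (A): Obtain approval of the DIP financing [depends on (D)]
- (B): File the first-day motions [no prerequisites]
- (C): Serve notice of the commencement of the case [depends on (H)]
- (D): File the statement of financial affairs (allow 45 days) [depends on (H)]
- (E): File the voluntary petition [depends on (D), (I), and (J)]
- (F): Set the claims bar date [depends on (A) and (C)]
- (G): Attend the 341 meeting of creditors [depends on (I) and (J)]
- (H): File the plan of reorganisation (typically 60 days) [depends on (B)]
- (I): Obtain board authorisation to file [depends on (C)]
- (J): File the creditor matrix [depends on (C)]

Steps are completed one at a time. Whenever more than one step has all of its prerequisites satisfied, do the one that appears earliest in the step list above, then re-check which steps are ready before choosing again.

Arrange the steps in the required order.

(B) has no prerequisites → (B) first.
(H) is the only step now ready → (H).
Ready: (C) and (D). (C) is listed earlier → (C).
(I) and (J) now also ready, so the ready set is {(D), (I), (J)}; (D) is listed earlier → (D).
(A) now also ready, so the ready set is {(A), (I), (J)}; (A) is listed earlier → (A).
(F), (I) and (J) are all available; (F) is listed earlier → (F).
(I) and (J) are both available; (I) is listed earlier → (I).
(J) is the only step now ready → (J).
Now (E) and (G) have their prerequisites met. (E) is listed earlier, so (E) next.
(G) needed (I) and (J), now all done → (G).

(B) → (H) → (C) → (D) → (A) → (F) → (I) → (J) → (E) → (G)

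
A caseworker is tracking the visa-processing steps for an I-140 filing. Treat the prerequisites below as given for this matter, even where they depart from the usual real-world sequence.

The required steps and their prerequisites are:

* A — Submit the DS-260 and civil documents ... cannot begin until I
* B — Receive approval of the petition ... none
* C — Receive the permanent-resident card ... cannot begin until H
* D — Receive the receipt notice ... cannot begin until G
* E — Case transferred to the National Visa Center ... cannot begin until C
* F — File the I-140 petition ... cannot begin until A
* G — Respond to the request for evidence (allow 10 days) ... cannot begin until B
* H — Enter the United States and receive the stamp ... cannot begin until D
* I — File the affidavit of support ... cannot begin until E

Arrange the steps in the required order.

B, G, D, H, C, E, I, A, F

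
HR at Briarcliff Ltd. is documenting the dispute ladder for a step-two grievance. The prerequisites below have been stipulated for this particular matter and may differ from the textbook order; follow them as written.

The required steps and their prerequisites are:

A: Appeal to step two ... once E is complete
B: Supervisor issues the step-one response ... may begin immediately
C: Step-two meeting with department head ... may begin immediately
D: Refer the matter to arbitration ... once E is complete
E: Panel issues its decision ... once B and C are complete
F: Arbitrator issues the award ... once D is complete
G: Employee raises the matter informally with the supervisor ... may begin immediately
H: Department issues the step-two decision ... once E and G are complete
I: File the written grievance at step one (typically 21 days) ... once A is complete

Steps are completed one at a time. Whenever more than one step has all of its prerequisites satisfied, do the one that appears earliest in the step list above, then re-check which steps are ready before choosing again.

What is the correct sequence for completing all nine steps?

B, C, E, A, D, F, G, H, I

Nothing is required for B, C and G. B is listed earlier → B first.
C and G are both available; C is listed earlier → C.
E now also ready, so the ready set is {E, G}; E is listed earlier → E.
Ready: A, D and G. A is listed earlier → A.
I now also ready, so the ready set is {D, G, I}; D is listed earlier → D.
Ready: F, G and I. F is listed earlier → F.
Ready: G and I. G is listed earlier → G.
Now H and I have their prerequisites met. H is listed earlier, so H next.
Next only I has its prerequisites met → I.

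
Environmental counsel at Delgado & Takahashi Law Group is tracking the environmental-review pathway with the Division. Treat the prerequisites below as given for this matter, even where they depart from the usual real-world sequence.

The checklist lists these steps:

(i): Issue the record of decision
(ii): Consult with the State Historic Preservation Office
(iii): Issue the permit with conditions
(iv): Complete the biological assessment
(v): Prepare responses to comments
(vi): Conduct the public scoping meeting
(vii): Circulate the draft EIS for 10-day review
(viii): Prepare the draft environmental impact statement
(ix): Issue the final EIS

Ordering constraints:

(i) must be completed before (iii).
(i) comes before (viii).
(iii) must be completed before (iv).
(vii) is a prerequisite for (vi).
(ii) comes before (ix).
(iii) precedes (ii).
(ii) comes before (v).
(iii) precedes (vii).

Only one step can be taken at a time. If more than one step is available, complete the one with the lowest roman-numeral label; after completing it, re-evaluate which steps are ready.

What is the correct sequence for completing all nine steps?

Only (i) has no prerequisites, so it is first.
Ready: (iii) and (viii). (iii) has the earlier label → (iii).
(ii), (iv) and (vii) now also ready, so the ready set is {(ii), (iv), (vii), (viii)}; (ii) has the earlier label → (ii).
(iv), (v), (vii), (viii) and (ix) are all available; (iv) has the earlier label → (iv).
Now (v), (vii), (viii) and (ix) have their prerequisites met. (v) has the earlier label, so (v) next.
Ready: (vii), (viii) and (ix). (vii) has the earlier label → (vii).
(vi) now also ready, so the ready set is {(vi), (viii), (ix)}; (vi) has the earlier label → (vi).
Now (viii) and (ix) have their prerequisites met. (viii) has the earlier label, so (viii) next.
That leaves (ix) as the only ready step → (ix).

(i) (iii) (ii) (iv) (v) (vii) (vi) (viii) (ix)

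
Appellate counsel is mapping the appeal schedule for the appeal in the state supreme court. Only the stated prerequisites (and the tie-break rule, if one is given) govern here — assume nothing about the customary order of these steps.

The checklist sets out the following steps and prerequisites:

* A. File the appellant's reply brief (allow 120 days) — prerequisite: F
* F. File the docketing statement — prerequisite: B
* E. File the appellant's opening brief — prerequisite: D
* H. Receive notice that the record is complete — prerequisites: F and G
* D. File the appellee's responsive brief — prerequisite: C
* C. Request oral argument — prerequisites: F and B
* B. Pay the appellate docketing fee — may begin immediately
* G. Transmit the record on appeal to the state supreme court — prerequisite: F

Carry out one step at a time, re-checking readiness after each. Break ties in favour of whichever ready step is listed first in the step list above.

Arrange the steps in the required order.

Only B has no prerequisites, so it is first.
That leaves F as the only ready step → F.
Now A, C and G have their prerequisites met. A is listed earlier, so A next.
Now C and G have their prerequisites met. C is listed earlier, so C next.
Ready: D and G. D is listed earlier → D.
E now also ready, so the ready set is {E, G}; E is listed earlier → E.
G needed F, now all done → G.
H needed F and G, now all done → H.

B → F → A → C → D → E → G → H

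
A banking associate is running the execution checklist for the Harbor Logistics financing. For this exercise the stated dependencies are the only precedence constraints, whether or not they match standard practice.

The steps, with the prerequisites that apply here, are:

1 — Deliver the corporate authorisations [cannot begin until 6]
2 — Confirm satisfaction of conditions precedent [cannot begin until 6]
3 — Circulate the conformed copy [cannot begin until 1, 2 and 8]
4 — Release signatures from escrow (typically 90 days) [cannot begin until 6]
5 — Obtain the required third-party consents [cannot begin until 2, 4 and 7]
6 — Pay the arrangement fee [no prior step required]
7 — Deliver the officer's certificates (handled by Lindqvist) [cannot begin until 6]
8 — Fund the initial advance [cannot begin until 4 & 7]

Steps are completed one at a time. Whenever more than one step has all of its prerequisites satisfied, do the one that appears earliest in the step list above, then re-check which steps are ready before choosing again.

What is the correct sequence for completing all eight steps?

6 1 2 4 7 5 8 3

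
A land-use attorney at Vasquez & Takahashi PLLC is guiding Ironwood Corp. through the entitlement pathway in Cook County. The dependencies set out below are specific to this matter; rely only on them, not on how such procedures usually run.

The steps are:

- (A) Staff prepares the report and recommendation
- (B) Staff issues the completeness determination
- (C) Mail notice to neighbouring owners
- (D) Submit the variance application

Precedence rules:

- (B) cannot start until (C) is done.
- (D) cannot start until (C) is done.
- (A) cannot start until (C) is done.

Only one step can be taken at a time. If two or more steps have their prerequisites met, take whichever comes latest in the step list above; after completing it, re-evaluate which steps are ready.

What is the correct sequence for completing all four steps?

(C) has no prerequisites → (C) first.
Now (D), (B) and (A) have their prerequisites met. (D) is listed later, so (D) next.
Ready: (B) and (A). (B) is listed later → (B).
That leaves (A) as the only ready step → (A).

(C), (D), (B), (A)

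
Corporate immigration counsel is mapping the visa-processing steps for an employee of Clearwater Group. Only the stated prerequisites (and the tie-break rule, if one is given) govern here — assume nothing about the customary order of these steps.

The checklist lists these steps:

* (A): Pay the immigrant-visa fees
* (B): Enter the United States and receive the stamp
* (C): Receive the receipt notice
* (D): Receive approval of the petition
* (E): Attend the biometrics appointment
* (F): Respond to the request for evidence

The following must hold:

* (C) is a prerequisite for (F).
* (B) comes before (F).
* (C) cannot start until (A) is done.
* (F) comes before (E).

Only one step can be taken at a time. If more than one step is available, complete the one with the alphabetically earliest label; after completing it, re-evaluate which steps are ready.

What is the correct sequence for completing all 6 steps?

(A), (B) and (D) have no prerequisites; (A) has the earlier label, so (A) is first.
Ready: (B), (C) and (D). (B) has the earlier label → (B).
Now (C) and (D) have their prerequisites met. (C) has the earlier label, so (C) next.
(D) and (F) are both available; (D) has the earlier label → (D).
(F) is the only step now ready → (F).
That leaves (E) as the only ready step → (E).

(A), (B), (C), (D), (F), (E)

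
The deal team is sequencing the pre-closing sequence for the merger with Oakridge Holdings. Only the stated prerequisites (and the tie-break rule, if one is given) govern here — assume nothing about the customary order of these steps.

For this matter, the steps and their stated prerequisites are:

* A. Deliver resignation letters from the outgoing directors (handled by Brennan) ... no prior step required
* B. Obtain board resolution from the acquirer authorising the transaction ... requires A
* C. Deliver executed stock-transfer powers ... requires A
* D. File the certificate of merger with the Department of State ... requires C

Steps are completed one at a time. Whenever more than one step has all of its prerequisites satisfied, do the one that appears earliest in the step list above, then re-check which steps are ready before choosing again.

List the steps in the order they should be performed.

A B C D

Only A has no prerequisites, so it is first.
Now B and C have their prerequisites met. B is listed earlier, so B next.
C needed A, now all done → C.
That leaves D as the only ready step → D.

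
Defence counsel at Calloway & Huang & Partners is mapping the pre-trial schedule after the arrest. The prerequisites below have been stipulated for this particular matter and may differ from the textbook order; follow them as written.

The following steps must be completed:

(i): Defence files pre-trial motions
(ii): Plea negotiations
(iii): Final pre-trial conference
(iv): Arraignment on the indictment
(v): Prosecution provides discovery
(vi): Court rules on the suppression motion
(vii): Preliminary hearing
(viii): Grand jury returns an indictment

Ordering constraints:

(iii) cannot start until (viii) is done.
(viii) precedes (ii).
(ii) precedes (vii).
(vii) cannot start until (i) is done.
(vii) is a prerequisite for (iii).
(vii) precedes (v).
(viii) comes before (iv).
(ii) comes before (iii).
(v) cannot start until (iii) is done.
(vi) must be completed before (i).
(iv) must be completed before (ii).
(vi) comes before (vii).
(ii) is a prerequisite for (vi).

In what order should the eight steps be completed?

(viii) has no prerequisites → (viii) first.
Next only (iv) has its prerequisites met → (iv).
(ii) needed (iv) and (viii), now all done → (ii).
Next only (vi) has its prerequisites met → (vi).
That leaves (i) as the only ready step → (i).
That leaves (vii) as the only ready step → (vii).
That leaves (iii) as the only ready step → (iii).
(v) needed (iii) and (vii), now all done → (v).

(viii), (iv), (ii), (vi), (i), (vii), (iii), (v)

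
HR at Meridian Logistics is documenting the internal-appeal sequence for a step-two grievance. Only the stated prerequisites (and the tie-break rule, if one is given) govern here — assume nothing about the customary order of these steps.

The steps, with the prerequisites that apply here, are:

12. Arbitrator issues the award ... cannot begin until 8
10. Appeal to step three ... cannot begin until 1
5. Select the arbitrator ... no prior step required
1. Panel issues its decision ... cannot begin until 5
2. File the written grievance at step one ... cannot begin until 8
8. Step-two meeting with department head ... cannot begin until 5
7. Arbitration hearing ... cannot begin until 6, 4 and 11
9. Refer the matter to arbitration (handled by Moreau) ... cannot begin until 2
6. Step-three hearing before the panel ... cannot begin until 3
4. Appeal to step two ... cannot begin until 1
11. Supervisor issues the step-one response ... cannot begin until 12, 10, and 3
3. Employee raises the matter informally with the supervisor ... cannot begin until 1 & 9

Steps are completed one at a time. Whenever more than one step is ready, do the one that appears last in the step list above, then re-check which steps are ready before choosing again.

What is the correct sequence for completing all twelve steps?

5, 8, 2, 9, 1, 3, 4, 6, 10, 12, 11, 7

Only 5 has no prerequisites, so it is first.
Ready: 8 and 1. 8 is listed later → 8.
Ready: 2, 1 and 12. 2 is listed later → 2.
Now 9, 1 and 12 have their prerequisites met. 9 is listed later, so 9 next.
1 and 12 are both available; 1 is listed later → 1.
Ready: 3, 4, 10 and 12. 3 is listed later → 3.
Now 4, 6, 10 and 12 have their prerequisites met. 4 is listed later, so 4 next.
Now 6, 10 and 12 have their prerequisites met. 6 is listed later, so 6 next.
10 and 12 are both available; 10 is listed later → 10.
12 is the only step now ready → 12.
That leaves 11 as the only ready step → 11.
That leaves 7 as the only ready step → 7.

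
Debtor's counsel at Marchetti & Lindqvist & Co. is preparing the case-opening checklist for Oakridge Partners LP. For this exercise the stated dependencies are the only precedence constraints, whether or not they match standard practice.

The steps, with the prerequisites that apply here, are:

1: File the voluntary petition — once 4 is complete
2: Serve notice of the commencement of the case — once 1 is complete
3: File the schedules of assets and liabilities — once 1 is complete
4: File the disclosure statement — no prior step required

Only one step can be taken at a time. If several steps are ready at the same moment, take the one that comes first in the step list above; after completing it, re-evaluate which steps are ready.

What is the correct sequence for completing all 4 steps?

4 → 1 → 2 → 3

Only 4 has no prerequisites, so it is first.
That leaves 1 as the only ready step → 1.
2 and 3 are both available; 2 is listed earlier → 2.
3 needed 1, now all done → 3.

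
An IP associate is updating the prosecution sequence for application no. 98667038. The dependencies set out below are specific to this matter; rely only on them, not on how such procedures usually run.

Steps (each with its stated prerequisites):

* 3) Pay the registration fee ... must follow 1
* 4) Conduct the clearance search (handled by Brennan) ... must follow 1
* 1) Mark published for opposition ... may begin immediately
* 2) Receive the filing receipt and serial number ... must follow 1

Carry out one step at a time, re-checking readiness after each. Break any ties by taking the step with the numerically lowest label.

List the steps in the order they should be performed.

1 2 3 4

1 is the only step with nothing outstanding, so it goes first.
Ready: 2, 3 and 4. 2 has the earlier label → 2.
Now 3 and 4 have their prerequisites met. 3 has the earlier label, so 3 next.
4 is the only step now ready → 4.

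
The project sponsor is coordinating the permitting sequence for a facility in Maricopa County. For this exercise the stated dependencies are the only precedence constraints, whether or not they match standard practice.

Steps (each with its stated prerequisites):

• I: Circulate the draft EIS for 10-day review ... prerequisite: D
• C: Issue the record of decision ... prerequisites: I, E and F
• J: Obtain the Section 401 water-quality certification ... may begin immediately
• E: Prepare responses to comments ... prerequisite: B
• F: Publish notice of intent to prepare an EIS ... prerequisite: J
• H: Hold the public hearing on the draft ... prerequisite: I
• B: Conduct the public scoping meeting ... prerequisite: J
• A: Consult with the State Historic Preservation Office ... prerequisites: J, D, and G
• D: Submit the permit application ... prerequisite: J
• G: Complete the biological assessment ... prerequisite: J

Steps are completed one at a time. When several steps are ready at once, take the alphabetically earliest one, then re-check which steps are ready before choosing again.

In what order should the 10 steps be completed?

J B D E F G A I C H

J has no prerequisites → J first.
Now B, D, F and G have their prerequisites met. B has the earlier label, so B next.
D, E, F and G are all available; D has the earlier label → D.
Now E, F, G and I have their prerequisites met. E has the earlier label, so E next.
Ready: F, G and I. F has the earlier label → F.
G and I are both available; G has the earlier label → G.
A now also ready, so the ready set is {A, I}; A has the earlier label → A.
That leaves I as the only ready step → I.
C and H are both available; C has the earlier label → C.
That leaves H as the only ready step → H.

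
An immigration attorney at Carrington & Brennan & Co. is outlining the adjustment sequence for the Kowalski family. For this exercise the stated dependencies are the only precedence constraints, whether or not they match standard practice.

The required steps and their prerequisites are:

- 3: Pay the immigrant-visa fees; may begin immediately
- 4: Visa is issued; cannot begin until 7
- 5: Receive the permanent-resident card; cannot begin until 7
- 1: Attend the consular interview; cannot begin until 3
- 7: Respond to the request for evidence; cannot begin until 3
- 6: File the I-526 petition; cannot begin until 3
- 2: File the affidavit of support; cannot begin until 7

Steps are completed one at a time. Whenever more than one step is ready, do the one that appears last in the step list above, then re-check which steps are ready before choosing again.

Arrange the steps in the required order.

3 6 7 2 1 5 4

3 has no prerequisites → 3 first.
6, 7 and 1 are all available; 6 is listed later → 6.
Ready: 7 and 1. 7 is listed later → 7.
Now 2, 1, 5 and 4 have their prerequisites met. 2 is listed later, so 2 next.
Ready: 1, 5 and 4. 1 is listed later → 1.
Now 5 and 4 have their prerequisites met. 5 is listed later, so 5 next.
4 needed 7, now all done → 4.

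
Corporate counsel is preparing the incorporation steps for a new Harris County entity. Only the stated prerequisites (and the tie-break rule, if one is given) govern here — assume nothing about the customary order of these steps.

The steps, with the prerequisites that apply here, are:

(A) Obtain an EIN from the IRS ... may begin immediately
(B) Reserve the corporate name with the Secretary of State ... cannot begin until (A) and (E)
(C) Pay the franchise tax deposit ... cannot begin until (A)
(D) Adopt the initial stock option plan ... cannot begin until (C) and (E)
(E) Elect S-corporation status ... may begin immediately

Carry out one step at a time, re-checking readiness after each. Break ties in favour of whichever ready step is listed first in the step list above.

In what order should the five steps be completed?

(A) → (C) → (E) → (B) → (D)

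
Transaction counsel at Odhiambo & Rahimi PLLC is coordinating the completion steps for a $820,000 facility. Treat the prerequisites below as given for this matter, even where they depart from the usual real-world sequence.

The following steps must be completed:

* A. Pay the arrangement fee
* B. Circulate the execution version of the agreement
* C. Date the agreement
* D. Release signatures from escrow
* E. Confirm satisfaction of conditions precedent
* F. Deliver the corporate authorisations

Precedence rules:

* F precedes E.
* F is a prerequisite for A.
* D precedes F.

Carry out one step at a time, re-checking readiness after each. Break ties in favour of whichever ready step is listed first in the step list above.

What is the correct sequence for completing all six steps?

B, C and D have no prerequisites; B is listed earlier, so B is first.
Now C and D have their prerequisites met. C is listed earlier, so C next.
Next only D has its prerequisites met → D.
That leaves F as the only ready step → F.
Ready: A and E. A is listed earlier → A.
That leaves E as the only ready step → E.

B, C, D, F, A, E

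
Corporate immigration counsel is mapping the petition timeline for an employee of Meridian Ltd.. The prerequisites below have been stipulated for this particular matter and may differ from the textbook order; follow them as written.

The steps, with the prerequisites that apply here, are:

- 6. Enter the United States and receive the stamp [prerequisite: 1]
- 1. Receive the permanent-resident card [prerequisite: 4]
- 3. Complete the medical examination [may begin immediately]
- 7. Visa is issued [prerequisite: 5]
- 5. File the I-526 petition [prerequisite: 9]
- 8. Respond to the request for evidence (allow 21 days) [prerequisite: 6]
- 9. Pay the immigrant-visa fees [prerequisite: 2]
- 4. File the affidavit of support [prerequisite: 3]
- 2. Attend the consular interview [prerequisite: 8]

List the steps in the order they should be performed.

3 → 4 → 1 → 6 → 8 → 2 → 9 → 5 → 7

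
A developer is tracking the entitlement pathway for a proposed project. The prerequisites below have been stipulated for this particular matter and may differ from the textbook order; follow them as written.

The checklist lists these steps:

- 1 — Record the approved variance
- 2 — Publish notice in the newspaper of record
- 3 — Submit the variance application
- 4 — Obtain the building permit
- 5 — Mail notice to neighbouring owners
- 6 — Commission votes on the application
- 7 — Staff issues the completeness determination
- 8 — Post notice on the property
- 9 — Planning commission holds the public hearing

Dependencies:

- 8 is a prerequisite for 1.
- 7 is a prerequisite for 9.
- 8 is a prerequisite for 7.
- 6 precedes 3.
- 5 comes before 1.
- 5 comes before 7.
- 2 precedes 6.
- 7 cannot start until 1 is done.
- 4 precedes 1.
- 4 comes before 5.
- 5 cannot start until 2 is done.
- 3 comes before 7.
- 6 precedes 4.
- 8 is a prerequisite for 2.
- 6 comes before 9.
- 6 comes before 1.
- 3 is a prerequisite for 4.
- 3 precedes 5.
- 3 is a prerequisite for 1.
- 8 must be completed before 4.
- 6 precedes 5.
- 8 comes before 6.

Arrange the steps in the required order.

8 has no prerequisites → 8 first.
2 needed 8, now all done → 2.
Next only 6 has its prerequisites met → 6.
That leaves 3 as the only ready step → 3.
4 is the only step now ready → 4.
5 needed 2, 3, 4 and 6, now all done → 5.
1 needed 3, 4, 5, 6 and 8, now all done → 1.
7 needed 1, 3, 5 and 8, now all done → 7.
9 needed 6 and 7, now all done → 9.

8, 2, 6, 3, 4, 5, 1, 7, 9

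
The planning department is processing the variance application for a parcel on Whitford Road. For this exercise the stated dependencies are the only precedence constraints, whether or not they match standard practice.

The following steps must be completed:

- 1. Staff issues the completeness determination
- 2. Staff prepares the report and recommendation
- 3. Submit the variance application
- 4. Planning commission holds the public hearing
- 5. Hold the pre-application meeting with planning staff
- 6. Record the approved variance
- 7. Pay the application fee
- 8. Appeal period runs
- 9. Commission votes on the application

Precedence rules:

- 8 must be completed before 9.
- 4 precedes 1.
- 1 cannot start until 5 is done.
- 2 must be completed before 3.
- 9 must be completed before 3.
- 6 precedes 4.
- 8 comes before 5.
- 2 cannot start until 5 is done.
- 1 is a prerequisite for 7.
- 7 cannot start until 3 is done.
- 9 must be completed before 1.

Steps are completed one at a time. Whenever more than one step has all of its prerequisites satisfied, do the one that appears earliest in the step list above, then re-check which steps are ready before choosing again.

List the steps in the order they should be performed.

6 → 4 → 8 → 5 → 2 → 9 → 1 → 3 → 7

6 and 8 have no prerequisites; 6 is listed earlier, so 6 is first.
Ready: 4 and 8. 4 is listed earlier → 4.
That leaves 8 as the only ready step → 8.
Now 5 and 9 have their prerequisites met. 5 is listed earlier, so 5 next.
2 now also ready, so the ready set is {2, 9}; 2 is listed earlier → 2.
Next only 9 has its prerequisites met → 9.
Ready: 1 and 3. 1 is listed earlier → 1.
3 needed 2 and 9, now all done → 3.
That leaves 7 as the only ready step → 7.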